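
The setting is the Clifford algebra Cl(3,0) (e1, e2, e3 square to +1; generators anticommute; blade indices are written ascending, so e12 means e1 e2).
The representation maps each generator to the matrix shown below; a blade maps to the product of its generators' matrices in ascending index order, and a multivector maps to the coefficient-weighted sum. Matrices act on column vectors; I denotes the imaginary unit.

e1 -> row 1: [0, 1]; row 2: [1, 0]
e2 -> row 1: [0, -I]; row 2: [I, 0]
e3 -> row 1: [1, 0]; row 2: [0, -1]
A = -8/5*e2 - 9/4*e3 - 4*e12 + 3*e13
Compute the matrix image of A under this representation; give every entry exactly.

Bivector images (products of the table entries): rho(e12) = rho(e1)rho(e2) = row 1: [I, 0]; row 2: [0, -I]; rho(e13) = rho(e1)rho(e3) = row 1: [0, -1]; row 2: [1, 0].
M = (-8/5)*rho(e2) + (-9/4)*rho(e3) + (-4)*rho(e12) + (3)*rho(e13), summed entrywise:
Answer: row 1: [-9/4 - 4*I, -3 + 8*I/5]; row 2: [3 - 8*I/5, 9/4 + 4*I]


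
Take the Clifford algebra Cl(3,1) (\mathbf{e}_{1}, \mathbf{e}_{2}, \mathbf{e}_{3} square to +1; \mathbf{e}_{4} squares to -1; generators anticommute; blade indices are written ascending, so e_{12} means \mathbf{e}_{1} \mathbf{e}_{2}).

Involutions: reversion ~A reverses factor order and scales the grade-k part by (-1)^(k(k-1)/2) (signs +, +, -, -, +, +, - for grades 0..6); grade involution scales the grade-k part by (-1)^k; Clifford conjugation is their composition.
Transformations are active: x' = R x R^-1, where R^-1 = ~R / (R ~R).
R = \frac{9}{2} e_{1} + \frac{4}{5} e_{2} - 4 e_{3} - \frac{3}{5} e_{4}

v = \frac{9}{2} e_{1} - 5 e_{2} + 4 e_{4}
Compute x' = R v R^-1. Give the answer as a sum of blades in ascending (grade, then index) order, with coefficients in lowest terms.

~R = \frac{9}{2} e_{1} + \frac{4}{5} e_{2} - 4 e_{3} - \frac{3}{5} e_{4}, and R ~R = \frac{3653}{100}, so R^-1 = ~R / (\frac{3653}{100}).
R v = \frac{373}{20} - \frac{261}{10} e_{12} + 18 e_{13} + \frac{207}{10} e_{14} - 20 e_{23} + \frac{1}{5} e_{24} - 16 e_{34}
Answer: \frac{693}{7306} e_{1} + \frac{21249}{3653} e_{2} - \frac{14920}{3653} e_{3} - \frac{16850}{3653} e_{4}


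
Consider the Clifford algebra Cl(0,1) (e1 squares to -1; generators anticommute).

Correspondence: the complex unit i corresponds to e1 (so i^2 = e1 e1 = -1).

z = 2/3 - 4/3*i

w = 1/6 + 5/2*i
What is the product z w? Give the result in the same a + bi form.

In blades: z = 2/3 - 4/3*e1, w = 1/6 + 5/2*e1.
Distribute z over w term by term (generator squares from the signature, products reordered to ascending indices): (2/3)*w = 1/9 + 5/3*e1; (-4/3*e1)*w = 10/3 - 2/9*e1.
Sum: 31/9 + 13/9*e1; translating back through the correspondence:
Answer: 31/9 + 13/9*i


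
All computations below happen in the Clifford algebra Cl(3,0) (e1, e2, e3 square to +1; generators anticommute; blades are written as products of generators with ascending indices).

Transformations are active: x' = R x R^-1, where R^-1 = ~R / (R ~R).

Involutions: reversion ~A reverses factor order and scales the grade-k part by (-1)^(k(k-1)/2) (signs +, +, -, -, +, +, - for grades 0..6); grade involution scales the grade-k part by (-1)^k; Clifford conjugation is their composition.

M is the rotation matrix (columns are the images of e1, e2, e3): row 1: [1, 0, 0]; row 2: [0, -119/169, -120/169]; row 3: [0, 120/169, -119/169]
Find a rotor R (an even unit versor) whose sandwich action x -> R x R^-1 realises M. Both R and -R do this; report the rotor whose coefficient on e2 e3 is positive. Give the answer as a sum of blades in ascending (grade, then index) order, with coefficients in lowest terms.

Method: write R = a + b12*e1 e2 + b13*e1 e3 + b23*e2 e3 with a^2 + b12^2 + b13^2 + b23^2 = 1 (so R^-1 = ~R). Expanding the columns R e_j ~R gives tr M = 4a^2 - 1 and, from the antisymmetric part, M21 - M12 = -4a*b12, M13 - M31 = 4a*b13, M32 - M23 = -4a*b23.
Here tr M = -69/169, so a^2 = (1 + tr M)/4 = 25/169 and a = ±5/13. Taking a = 5/13: M21 - M12 = 0, M13 - M31 = 0, M32 - M23 = 240/169, giving b12 = 0, b13 = 0, b23 = -12/13, i.e. R = 5/13 - 12/13*e2 e3.
Its e2 e3 coefficient is negative, so report the other preimage -R.
Answer: -5/13 + 12/13*e2 e3. Uniqueness: Spin(3) -> SO(3) maps R and -R to the same rotation of trace -69/169; fixing the sign of the e2 e3 coefficient removes the ambiguity.


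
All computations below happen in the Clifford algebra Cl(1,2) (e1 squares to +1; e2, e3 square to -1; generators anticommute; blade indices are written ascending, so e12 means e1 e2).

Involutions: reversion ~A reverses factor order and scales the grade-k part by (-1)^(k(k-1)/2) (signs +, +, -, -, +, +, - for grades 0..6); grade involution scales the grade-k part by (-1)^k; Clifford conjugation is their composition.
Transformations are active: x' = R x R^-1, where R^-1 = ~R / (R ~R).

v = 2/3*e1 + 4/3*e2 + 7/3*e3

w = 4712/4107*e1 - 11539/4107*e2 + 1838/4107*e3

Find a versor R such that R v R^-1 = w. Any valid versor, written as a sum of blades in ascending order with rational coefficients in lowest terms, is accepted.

A norm check does it: q(v) = q(w) = -61/9, hence R = v + w = 7450/4107*e1 - 2021/1369*e2 + 3807/1369*e3 realises the map — parallel part kept, (v - w)/2 negated, v carried to w.
Answer: 7450/4107*e1 - 2021/1369*e2 + 3807/1369*e3


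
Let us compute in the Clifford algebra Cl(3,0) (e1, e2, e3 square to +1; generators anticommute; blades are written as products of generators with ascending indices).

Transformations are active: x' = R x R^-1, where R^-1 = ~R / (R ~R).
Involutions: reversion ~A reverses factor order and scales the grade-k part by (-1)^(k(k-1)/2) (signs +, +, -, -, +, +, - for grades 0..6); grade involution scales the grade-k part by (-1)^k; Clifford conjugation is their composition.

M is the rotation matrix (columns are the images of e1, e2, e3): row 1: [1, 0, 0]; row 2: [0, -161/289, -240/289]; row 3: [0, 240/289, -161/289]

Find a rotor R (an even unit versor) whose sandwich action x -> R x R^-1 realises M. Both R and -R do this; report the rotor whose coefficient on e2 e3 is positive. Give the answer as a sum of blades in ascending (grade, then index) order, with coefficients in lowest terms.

Method: write R = a + b12*e1 e2 + b13*e1 e3 + b23*e2 e3 with a^2 + b12^2 + b13^2 + b23^2 = 1 (so R^-1 = ~R). Expanding the columns R e_j ~R gives tr M = 4a^2 - 1 and, from the antisymmetric part, M21 - M12 = -4a*b12, M13 - M31 = 4a*b13, M32 - M23 = -4a*b23.
Here tr M = -33/289, so a^2 = (1 + tr M)/4 = 64/289 and a = ±8/17. Taking a = 8/17: M21 - M12 = 0, M13 - M31 = 0, M32 - M23 = 480/289, giving b12 = 0, b13 = 0, b23 = -15/17, i.e. R = 8/17 - 15/17*e2 e3.
Its e2 e3 coefficient is negative, so report the other preimage -R.
Answer: -8/17 + 15/17*e2 e3. Recall the cover is two-to-one: with M of trace -33/289, both preimages act alike, and the stated e2 e3 sign chooses the sheet.


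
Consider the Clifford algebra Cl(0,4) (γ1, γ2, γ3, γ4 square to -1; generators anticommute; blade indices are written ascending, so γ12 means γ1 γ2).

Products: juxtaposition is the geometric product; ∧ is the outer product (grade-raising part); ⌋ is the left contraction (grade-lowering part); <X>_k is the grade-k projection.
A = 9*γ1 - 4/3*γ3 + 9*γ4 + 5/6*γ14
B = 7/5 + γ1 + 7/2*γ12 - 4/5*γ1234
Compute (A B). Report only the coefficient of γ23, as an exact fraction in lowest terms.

step 1: -9 + 63/5*γ1 - 63/2*γ2 - 28/15*γ3 + 403/30*γ4 + 4/3*γ13 - 47/6*γ14 + 2/3*γ23 - 35/12*γ24 - 178/15*γ123 + 913/30*γ124 + 36/5*γ234
Answer: 2/3


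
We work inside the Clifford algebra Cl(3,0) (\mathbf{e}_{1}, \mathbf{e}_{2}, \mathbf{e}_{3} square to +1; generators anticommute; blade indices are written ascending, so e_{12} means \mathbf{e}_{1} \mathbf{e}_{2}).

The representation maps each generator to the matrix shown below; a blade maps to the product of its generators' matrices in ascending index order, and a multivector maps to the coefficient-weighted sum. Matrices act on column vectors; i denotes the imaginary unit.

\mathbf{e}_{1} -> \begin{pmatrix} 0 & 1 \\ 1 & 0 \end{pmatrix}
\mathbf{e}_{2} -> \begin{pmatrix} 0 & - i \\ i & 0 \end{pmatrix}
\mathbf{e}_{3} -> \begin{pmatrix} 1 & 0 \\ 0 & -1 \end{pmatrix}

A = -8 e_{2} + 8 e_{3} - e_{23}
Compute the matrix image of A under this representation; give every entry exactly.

Bivector images (products of the table entries): rho(e_{23}) = rho(\mathbf{e}_{2})rho(\mathbf{e}_{3}) = \begin{pmatrix} 0 & i \\ i & 0 \end{pmatrix}.
M = (-8)*rho(e_{2}) + (8)*rho(e_{3}) + (-1)*rho(e_{23}), summed entrywise:
Answer: \begin{pmatrix} 8 & 7 i \\ - 9 i & -8 \end{pmatrix}


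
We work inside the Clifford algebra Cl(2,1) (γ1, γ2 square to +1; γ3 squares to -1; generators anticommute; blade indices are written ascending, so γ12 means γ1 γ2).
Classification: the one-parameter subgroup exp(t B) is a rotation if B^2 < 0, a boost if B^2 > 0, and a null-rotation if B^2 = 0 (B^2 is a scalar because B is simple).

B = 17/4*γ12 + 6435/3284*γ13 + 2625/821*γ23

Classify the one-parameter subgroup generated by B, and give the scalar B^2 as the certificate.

B^2 term by term: the squares give (17/4)^2*(γ12)^2 + (6435/3284)^2*(γ13)^2 + (2625/821)^2*(γ23)^2 = 289/16*(-1) + 41409225/10784656*(+1) + 6890625/674041*(+1) = -4 (each basis 2-blade squares to minus the product of its generators' squares); cross terms between blades sharing an index anticommute and cancel. So B^2 = -4.
Answer: rotation, certificate B^2 = -4. No conjugation can change B^2 = -4; the sign gives the class.


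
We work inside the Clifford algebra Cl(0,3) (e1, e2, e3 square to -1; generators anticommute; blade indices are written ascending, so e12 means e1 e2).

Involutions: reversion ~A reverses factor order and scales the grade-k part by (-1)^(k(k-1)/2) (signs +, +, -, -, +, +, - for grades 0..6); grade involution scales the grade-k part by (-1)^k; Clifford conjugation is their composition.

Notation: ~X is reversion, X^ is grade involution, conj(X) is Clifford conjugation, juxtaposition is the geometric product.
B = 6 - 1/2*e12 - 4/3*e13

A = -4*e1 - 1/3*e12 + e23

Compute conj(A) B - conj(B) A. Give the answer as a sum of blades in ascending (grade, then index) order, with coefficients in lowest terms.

first term: 1/6 + 24*e1 + 2*e2 + 16/3*e3 + 2/3*e12 + 1/2*e13 - 58/9*e23
second term: 1/6 - 24*e1 - 2*e2 - 16/3*e3 - 2/3*e12 - 1/2*e13 + 58/9*e23
Answer: 48*e1 + 4*e2 + 32/3*e3 + 4/3*e12 + e13 - 116/9*e23


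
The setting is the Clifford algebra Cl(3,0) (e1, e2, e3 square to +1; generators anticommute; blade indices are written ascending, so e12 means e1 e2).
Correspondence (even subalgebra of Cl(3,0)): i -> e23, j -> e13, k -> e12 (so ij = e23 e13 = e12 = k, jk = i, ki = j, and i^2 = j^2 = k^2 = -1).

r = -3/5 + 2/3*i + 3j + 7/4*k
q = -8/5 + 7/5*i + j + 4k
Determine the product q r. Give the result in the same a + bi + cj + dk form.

In blades: q = -8/5 + 4*e12 + e13 + 7/5*e23, r = -3/5 + 7/4*e12 + 3*e13 + 2/3*e23.
Distribute q over r term by term (generator squares from the signature, products reordered to ascending indices): (-8/5)*r = 24/25 - 14/5*e12 - 24/5*e13 - 16/15*e23; (4*e12)*r = -7 - 12/5*e12 + 8/3*e13 - 12*e23; (e13)*r = -3 - 2/3*e12 - 3/5*e13 + 7/4*e23; (7/5*e23)*r = -14/15 + 21/5*e12 - 49/20*e13 - 21/25*e23.
Sum: -748/75 - 5/3*e12 - 311/60*e13 - 3647/300*e23; translating back through the correspondence:
Answer: -748/75 - 3647/300*i - 311/60*j - 5/3*k


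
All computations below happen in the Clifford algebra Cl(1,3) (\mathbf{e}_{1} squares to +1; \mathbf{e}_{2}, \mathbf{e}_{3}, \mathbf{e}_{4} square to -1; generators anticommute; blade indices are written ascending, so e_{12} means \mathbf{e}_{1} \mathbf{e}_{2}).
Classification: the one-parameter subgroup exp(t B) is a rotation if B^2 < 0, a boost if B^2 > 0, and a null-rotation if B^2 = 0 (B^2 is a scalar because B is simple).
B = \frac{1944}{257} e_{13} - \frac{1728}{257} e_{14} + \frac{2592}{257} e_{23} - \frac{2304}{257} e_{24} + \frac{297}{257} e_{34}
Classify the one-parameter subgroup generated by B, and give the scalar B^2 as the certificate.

B^2 term by term: the squares give (\frac{1944}{257})^2*(e_{13})^2 + (-\frac{1728}{257})^2*(e_{14})^2 + (\frac{2592}{257})^2*(e_{23})^2 + (-\frac{2304}{257})^2*(e_{24})^2 + (\frac{297}{257})^2*(e_{34})^2 = \frac{3779136}{66049}*(+1) + \frac{2985984}{66049}*(+1) + \frac{6718464}{66049}*(-1) + \frac{5308416}{66049}*(-1) + \frac{88209}{66049}*(-1) = -81 (each basis 2-blade squares to minus the product of its generators' squares); cross terms between blades sharing an index anticommute and cancel; the commuting (index-disjoint) pairs give grade-4 terms 2*c*c'*(blade product), which cancel blade by blade — e_{1234}: \frac{8957952}{66049} - \frac{8957952}{66049} = 0 — confirming B is simple. So B^2 = -81.
Answer: rotation, certificate B^2 = -81. Key observation: B^2 = -81 is a conjugation invariant, so its sign decides the class regardless of the surface form of B.


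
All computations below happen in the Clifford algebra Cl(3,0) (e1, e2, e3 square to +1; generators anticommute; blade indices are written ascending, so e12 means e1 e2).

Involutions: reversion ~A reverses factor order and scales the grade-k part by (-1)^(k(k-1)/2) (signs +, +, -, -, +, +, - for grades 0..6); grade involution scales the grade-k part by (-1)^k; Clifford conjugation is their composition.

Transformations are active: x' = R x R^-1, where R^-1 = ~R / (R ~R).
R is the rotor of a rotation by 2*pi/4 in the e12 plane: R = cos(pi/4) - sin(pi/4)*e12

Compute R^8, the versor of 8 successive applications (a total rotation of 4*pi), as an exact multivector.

Half-angle bookkeeping: 8 applications in e12 add up to rotor phase 8*pi/4 = 2*pi, so R^8 = cos(2*pi) - sin(2*pi)*e12.
cos(2*pi) = 1 and sin(2*pi) = 0, so R^8 = 1. The total rotation 4*pi is 2 full turns, so every vector returns to itself, yet the rotor is +1, back on the identity sheet (an even number of 2*pi turns).
Answer: 1


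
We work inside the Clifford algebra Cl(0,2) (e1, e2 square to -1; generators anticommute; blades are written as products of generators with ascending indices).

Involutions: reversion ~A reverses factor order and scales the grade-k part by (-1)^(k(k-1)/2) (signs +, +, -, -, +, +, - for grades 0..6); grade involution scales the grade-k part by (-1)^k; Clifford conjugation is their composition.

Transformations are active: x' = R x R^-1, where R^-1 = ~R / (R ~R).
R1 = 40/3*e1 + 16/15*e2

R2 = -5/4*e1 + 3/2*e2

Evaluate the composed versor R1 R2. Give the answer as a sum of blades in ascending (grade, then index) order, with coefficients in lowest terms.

Distribute over the terms of R1 (each basis-blade product reordered to ascending indices, repeated generators contracted through their squares):
(40/3*e1) R2 = 50/3 + 20*e1 e2
(16/15*e2) R2 = -8/5 + 4/3*e1 e2
Summing the partial products and collecting blades:
Answer: 226/15 + 64/3*e1 e2


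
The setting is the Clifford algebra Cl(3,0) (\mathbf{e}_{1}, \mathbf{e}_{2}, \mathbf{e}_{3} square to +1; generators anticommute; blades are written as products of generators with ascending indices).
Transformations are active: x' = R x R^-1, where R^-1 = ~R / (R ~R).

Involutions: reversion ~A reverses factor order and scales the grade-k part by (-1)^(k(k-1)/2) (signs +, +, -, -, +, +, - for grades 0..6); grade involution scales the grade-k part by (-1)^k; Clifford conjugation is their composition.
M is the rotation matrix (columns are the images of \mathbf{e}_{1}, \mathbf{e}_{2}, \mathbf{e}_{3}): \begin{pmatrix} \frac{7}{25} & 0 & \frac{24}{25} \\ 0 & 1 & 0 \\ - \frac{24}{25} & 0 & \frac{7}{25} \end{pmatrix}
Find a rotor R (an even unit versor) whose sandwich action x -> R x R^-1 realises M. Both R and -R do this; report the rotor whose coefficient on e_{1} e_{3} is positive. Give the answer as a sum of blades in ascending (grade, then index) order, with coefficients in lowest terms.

Method: write R = a + b12*e_{1} e_{2} + b13*e_{1} e_{3} + b23*e_{2} e_{3} with a^2 + b12^2 + b13^2 + b23^2 = 1 (so R^-1 = ~R). Expanding the columns R e_j ~R gives tr M = 4a^2 - 1 and, from the antisymmetric part, M21 - M12 = -4a*b12, M13 - M31 = 4a*b13, M32 - M23 = -4a*b23.
Here tr M = \frac{39}{25}, so a^2 = (1 + tr M)/4 = \frac{16}{25} and a = ±\frac{4}{5}. Taking a = \frac{4}{5}: M21 - M12 = 0, M13 - M31 = \frac{48}{25}, M32 - M23 = 0, giving b12 = 0, b13 = \frac{3}{5}, b23 = 0, i.e. R = \frac{4}{5} + \frac{3}{5} e_{1} e_{3}.
Its e_{1} e_{3} coefficient is already positive.
Answer: \frac{4}{5} + \frac{3}{5} e_{1} e_{3}. Key observation: the double cover Spin(3) -> SO(3) sends R and -R to the same matrix (trace \frac{39}{25} here), so the stated sign of the e_{1} e_{3} coefficient is what selects one sheet.


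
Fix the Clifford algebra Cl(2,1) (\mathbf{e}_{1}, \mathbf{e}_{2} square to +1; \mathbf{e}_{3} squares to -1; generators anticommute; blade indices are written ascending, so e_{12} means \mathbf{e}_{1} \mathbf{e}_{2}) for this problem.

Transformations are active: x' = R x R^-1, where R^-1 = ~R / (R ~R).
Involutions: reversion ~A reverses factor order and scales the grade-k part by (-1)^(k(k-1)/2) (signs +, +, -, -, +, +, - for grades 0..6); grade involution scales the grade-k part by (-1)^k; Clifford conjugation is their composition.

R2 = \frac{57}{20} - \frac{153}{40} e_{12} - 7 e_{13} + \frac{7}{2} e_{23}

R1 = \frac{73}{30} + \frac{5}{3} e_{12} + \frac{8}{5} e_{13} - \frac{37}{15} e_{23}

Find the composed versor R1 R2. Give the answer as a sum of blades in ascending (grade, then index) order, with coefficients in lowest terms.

Distribute over the terms of R1 (each basis-blade product reordered to ascending indices, repeated generators contracted through their squares):
(\frac{73}{30}) R2 = \frac{1387}{200} - \frac{3723}{400} e_{12} - \frac{511}{30} e_{13} + \frac{511}{60} e_{23}
(\frac{5}{3} e_{12}) R2 = \frac{51}{8} + \frac{19}{4} e_{12} + \frac{35}{6} e_{13} + \frac{35}{3} e_{23}
(\frac{8}{5} e_{13}) R2 = -\frac{56}{5} + \frac{28}{5} e_{12} + \frac{114}{25} e_{13} - \frac{153}{25} e_{23}
(-\frac{37}{15} e_{23}) R2 = -\frac{259}{30} - \frac{259}{15} e_{12} - \frac{1887}{200} e_{13} - \frac{703}{100} e_{23}
Summing the partial products and collecting blades:
Answer: -\frac{1957}{300} - \frac{19469}{1200} e_{12} - \frac{643}{40} e_{13} + \frac{211}{30} e_{23}


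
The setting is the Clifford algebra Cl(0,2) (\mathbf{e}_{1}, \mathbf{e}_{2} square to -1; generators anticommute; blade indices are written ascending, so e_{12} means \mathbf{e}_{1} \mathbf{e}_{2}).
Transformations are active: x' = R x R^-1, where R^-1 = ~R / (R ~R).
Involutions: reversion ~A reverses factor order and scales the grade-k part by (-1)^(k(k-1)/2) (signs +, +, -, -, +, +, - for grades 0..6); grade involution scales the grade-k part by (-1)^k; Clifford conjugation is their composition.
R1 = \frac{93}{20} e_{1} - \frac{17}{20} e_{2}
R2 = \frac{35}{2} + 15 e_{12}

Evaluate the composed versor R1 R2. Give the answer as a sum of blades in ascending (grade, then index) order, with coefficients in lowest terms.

Distribute over the terms of R1 (each basis-blade product reordered to ascending indices, repeated generators contracted through their squares):
(\frac{93}{20} e_{1}) R2 = \frac{651}{8} e_{1} - \frac{279}{4} e_{2}
(-\frac{17}{20} e_{2}) R2 = -\frac{51}{4} e_{1} - \frac{119}{8} e_{2}
Summing the partial products and collecting blades:
Answer: \frac{549}{8} e_{1} - \frac{677}{8} e_{2}


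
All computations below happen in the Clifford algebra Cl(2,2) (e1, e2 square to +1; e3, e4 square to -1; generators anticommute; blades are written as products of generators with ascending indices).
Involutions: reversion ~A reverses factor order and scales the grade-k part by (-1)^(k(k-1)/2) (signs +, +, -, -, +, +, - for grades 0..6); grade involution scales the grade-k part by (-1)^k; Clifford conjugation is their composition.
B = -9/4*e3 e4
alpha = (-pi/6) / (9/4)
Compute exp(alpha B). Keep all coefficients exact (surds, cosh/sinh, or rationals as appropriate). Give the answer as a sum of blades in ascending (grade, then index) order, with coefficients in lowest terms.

B^2 = (-9/4)^2*(e3 e4)^2 = 81/16*(-1) = -81/16 (a basis 2-blade squares to minus the product of its generators' squares).
B^2 = -81/16 — since the square is negative, the closed form is circular: l = 9/4, alpha*l = -pi/6, so exp(alpha B) = cos(-pi/6) + (sin(-pi/6)/(9/4))*B = sqrt(3)/2 + (-2/9)*B.
Answer: sqrt(3)/2 + 1/2*e3 e4


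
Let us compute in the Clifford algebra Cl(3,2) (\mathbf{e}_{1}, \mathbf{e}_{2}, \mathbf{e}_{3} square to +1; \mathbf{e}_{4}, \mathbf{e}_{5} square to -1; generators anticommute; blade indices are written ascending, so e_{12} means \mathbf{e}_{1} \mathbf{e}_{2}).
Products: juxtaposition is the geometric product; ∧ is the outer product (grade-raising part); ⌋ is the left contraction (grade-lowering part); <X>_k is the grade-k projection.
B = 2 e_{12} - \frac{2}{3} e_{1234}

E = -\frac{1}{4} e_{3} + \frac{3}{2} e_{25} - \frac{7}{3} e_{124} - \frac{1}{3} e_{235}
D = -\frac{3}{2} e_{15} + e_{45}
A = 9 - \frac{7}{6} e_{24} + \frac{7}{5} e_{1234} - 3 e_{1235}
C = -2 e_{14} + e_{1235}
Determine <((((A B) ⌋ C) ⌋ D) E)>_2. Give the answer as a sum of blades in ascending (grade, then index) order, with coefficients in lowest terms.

step 1: \frac{14}{15} + 18 e_{12} - \frac{7}{9} e_{13} + \frac{7}{3} e_{14} - \frac{14}{5} e_{34} + 6 e_{35} - 2 e_{45} - 6 e_{1234}
step 2: -\frac{14}{3} + 6 e_{12} - \frac{28}{15} e_{14} - \frac{7}{9} e_{25} - 18 e_{35} + \frac{14}{15} e_{1235}
step 3: 7 e_{15} - \frac{14}{3} e_{45}
step 4: \frac{21}{2} e_{12} + 7 e_{24} + \frac{7}{3} e_{123} + \frac{98}{9} e_{125} + \frac{7}{4} e_{135} - \frac{14}{9} e_{234} + \frac{49}{3} e_{245} + \frac{7}{6} e_{345}
step 5: \frac{21}{2} e_{12} + 7 e_{24}
Answer: \frac{21}{2} e_{12} + 7 e_{24}


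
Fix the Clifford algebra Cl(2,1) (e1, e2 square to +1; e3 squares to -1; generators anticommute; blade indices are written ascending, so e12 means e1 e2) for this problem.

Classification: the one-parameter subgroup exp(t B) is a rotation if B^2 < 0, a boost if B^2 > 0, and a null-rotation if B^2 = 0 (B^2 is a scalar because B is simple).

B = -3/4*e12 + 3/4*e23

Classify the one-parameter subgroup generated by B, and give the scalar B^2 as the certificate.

B^2 term by term: the squares give (-3/4)^2*(e12)^2 + (3/4)^2*(e23)^2 = 9/16*(-1) + 9/16*(+1) = 0 (each basis 2-blade squares to minus the product of its generators' squares); cross terms between blades sharing an index anticommute and cancel. So B^2 = 0.
Answer: null-rotation, certificate B^2 = 0. The scalar 0 is the complete invariant here: its sign names the subgroup type.


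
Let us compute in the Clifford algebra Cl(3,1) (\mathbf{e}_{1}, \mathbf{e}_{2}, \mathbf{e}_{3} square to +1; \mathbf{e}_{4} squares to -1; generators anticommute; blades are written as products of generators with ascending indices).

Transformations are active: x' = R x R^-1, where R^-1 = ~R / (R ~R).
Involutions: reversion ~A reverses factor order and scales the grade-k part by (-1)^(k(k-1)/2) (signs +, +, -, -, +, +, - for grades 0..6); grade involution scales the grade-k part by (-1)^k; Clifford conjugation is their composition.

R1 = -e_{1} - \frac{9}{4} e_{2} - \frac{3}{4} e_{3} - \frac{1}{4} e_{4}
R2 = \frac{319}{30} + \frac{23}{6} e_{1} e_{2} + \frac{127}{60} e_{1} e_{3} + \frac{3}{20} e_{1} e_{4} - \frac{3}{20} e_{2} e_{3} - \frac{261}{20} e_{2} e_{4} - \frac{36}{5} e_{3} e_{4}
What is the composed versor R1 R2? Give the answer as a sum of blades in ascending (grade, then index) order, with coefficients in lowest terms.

Distribute over the terms of R1 (each basis-blade product reordered to ascending indices, repeated generators contracted through their squares):
(-e_{1}) R2 = -\frac{319}{30} e_{1} - \frac{23}{6} e_{2} - \frac{127}{60} e_{3} - \frac{3}{20} e_{4} + \frac{3}{20} e_{1} e_{2} e_{3} + \frac{261}{20} e_{1} e_{2} e_{4} + \frac{36}{5} e_{1} e_{3} e_{4}
(-\frac{9}{4} e_{2}) R2 = \frac{69}{8} e_{1} - \frac{957}{40} e_{2} + \frac{27}{80} e_{3} + \frac{2349}{80} e_{4} + \frac{381}{80} e_{1} e_{2} e_{3} + \frac{27}{80} e_{1} e_{2} e_{4} + \frac{81}{5} e_{2} e_{3} e_{4}
(-\frac{3}{4} e_{3}) R2 = \frac{127}{80} e_{1} - \frac{9}{80} e_{2} - \frac{319}{40} e_{3} + \frac{27}{5} e_{4} - \frac{23}{8} e_{1} e_{2} e_{3} + \frac{9}{80} e_{1} e_{3} e_{4} - \frac{783}{80} e_{2} e_{3} e_{4}
(-\frac{1}{4} e_{4}) R2 = -\frac{3}{80} e_{1} + \frac{261}{80} e_{2} + \frac{9}{5} e_{3} - \frac{319}{120} e_{4} - \frac{23}{24} e_{1} e_{2} e_{4} - \frac{127}{240} e_{1} e_{3} e_{4} + \frac{3}{80} e_{2} e_{3} e_{4}
Summing the partial products and collecting blades:
Answer: -\frac{11}{24} e_{1} - \frac{2953}{120} e_{2} - \frac{1909}{240} e_{3} + \frac{7669}{240} e_{4} + \frac{163}{80} e_{1} e_{2} e_{3} + \frac{2983}{240} e_{1} e_{2} e_{4} + \frac{407}{60} e_{1} e_{3} e_{4} + \frac{129}{20} e_{2} e_{3} e_{4}


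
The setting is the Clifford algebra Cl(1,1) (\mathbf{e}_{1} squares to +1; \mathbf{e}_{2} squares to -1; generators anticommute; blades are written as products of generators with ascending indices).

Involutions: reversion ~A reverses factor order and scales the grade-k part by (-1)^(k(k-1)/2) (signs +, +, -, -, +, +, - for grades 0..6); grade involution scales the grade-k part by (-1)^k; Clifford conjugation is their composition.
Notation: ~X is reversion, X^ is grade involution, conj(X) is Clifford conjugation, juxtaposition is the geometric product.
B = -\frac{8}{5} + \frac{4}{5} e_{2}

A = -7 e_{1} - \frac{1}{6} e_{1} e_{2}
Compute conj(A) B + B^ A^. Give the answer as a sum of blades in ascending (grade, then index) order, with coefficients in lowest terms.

first term: -\frac{34}{3} e_{1} + \frac{16}{3} e_{1} e_{2}
second term: -\frac{166}{15} e_{1} + \frac{88}{15} e_{1} e_{2}
Answer: -\frac{112}{5} e_{1} + \frac{56}{5} e_{1} e_{2}


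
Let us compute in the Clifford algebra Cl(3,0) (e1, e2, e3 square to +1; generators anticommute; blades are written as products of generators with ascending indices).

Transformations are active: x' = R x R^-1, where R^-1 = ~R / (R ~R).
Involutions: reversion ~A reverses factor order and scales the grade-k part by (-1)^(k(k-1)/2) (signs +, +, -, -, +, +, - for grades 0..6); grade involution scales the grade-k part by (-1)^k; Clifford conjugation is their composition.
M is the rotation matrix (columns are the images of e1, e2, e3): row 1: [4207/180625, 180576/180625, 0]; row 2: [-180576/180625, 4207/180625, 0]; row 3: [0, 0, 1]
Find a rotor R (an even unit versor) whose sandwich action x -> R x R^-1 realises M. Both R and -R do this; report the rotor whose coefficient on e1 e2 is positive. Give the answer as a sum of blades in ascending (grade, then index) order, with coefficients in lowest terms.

Method: write R = a + b12*e1 e2 + b13*e1 e3 + b23*e2 e3 with a^2 + b12^2 + b13^2 + b23^2 = 1 (so R^-1 = ~R). Expanding the columns R e_j ~R gives tr M = 4a^2 - 1 and, from the antisymmetric part, M21 - M12 = -4a*b12, M13 - M31 = 4a*b13, M32 - M23 = -4a*b23.
Here tr M = 189039/180625, so a^2 = (1 + tr M)/4 = 92416/180625 and a = ±304/425. Taking a = 304/425: M21 - M12 = -361152/180625, M13 - M31 = 0, M32 - M23 = 0, giving b12 = 297/425, b13 = 0, b23 = 0, i.e. R = 304/425 + 297/425*e1 e2.
Its e1 e2 coefficient is already positive.
Answer: 304/425 + 297/425*e1 e2. Note: both R and -R realise this M (trace 189039/180625); the covering map identifies them, and the e1 e2-coefficient sign is the tie-breaker.


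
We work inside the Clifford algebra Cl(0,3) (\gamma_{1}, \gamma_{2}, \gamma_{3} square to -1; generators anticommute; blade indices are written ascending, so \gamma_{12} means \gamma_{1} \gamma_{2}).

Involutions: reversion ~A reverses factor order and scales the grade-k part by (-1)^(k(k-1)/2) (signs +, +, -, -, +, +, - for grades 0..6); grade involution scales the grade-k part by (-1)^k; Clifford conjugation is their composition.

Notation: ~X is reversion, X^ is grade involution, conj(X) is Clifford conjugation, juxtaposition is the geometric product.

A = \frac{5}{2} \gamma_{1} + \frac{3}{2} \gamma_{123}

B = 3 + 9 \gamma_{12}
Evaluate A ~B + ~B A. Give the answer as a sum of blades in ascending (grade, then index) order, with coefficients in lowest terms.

first term: \frac{15}{2} \gamma_{1} + \frac{45}{2} \gamma_{2} + \frac{27}{2} \gamma_{3} + \frac{9}{2} \gamma_{123}
second term: \frac{15}{2} \gamma_{1} - \frac{45}{2} \gamma_{2} + \frac{27}{2} \gamma_{3} + \frac{9}{2} \gamma_{123}
Answer: 15 \gamma_{1} + 27 \gamma_{3} + 9 \gamma_{123}


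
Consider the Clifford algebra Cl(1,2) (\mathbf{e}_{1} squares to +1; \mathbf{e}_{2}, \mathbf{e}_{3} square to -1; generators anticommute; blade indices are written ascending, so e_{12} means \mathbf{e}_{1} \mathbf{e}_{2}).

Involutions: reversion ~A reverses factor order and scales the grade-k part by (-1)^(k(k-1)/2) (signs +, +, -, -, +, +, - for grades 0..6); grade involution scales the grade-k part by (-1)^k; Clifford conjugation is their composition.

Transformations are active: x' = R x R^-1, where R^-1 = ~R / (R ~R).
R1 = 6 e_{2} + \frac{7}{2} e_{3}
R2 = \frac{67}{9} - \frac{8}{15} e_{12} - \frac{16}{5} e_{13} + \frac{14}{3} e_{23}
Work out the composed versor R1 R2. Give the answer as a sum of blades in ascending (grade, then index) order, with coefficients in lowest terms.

Distribute over the terms of R1 (each basis-blade product reordered to ascending indices, repeated generators contracted through their squares):
(6 e_{2}) R2 = -\frac{16}{5} e_{1} + \frac{134}{3} e_{2} - 28 e_{3} + \frac{96}{5} e_{123}
(\frac{7}{2} e_{3}) R2 = -\frac{56}{5} e_{1} + \frac{49}{3} e_{2} + \frac{469}{18} e_{3} - \frac{28}{15} e_{123}
Summing the partial products and collecting blades:
Answer: -\frac{72}{5} e_{1} + 61 e_{2} - \frac{35}{18} e_{3} + \frac{52}{3} e_{123}


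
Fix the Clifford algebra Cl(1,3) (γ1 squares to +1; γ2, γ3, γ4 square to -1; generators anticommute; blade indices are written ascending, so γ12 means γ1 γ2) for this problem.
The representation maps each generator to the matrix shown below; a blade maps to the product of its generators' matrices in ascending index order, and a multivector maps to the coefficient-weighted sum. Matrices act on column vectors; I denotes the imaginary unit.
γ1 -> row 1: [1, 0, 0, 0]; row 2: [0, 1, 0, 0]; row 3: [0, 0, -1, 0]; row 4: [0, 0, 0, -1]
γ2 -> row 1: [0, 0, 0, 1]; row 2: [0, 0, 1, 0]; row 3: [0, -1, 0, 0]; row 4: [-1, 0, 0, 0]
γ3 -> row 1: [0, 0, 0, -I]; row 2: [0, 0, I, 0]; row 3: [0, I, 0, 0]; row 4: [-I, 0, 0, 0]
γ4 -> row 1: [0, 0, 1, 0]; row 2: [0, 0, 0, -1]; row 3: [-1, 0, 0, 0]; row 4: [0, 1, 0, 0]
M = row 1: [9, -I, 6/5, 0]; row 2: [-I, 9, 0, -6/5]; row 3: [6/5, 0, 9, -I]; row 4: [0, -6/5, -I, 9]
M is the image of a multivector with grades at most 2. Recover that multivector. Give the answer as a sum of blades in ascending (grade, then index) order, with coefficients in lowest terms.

Method: the blade images are trace-orthogonal — tr(rho(e_A) rho(e_B)^-1) = 4 if A = B and 0 otherwise — and rho(e_A)^-1 = (e_A)^2 * rho(e_A) with (e_A)^2 = +1 or -1, so the coefficient of e_A in the preimage is (e_A)^2 * tr(M rho(e_A))/4.
Nonzero projections over blades of grade <= 2: 1: (1)^2 = +1, tr(M 1) = 36, coefficient 9; γ14: (γ14)^2 = +1, tr(M rho(γ14)) = 24/5, coefficient 6/5; γ34: (γ34)^2 = -1, tr(M rho(γ34)) = -4, coefficient 1. Every other blade of grade <= 2 projects to 0.
Answer: 9 + 6/5*γ14 + γ34


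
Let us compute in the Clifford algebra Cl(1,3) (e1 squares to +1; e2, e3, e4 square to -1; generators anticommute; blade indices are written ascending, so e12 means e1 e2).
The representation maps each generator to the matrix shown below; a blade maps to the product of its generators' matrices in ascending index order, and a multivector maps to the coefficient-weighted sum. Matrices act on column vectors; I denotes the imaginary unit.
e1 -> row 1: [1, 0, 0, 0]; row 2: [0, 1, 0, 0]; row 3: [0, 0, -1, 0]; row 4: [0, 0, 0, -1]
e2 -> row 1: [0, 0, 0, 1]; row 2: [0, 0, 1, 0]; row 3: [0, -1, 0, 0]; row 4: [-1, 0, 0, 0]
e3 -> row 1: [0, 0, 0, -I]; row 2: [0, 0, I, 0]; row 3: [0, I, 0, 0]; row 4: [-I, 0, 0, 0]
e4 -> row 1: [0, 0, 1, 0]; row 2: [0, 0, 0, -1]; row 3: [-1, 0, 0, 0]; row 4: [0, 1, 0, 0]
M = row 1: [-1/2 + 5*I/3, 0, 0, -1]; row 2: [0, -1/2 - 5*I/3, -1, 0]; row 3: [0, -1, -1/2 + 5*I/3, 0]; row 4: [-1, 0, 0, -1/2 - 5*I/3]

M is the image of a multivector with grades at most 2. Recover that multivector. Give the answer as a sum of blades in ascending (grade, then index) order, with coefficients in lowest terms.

Method: the blade images are trace-orthogonal — tr(rho(e_A) rho(e_B)^-1) = 4 if A = B and 0 otherwise — and rho(e_A)^-1 = (e_A)^2 * rho(e_A) with (e_A)^2 = +1 or -1, so the coefficient of e_A in the preimage is (e_A)^2 * tr(M rho(e_A))/4.
Nonzero projections over blades of grade <= 2: 1: (1)^2 = +1, tr(M 1) = -2, coefficient -1/2; e12: (e12)^2 = +1, tr(M rho(e12)) = -4, coefficient -1; e23: (e23)^2 = -1, tr(M rho(e23)) = 20/3, coefficient -5/3. Every other blade of grade <= 2 projects to 0.
Answer: -1/2 - e12 - 5/3*e23


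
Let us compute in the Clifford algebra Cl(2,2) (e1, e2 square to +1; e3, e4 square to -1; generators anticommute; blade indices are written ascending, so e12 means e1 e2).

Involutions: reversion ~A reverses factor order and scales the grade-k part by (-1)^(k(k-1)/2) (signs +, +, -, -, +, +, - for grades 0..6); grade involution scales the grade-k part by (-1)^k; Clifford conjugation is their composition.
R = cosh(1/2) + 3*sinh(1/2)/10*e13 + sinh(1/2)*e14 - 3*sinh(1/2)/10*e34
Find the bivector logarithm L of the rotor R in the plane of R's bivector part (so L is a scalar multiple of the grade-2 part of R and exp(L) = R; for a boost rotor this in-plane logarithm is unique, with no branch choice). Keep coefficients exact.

The scalar part of R is cosh(1/2), which fixes the rapidity magnitude through cosh (cosh is even, so it cannot fix the sign — the bivector part carries that); dividing the bivector part by sinh of the rapidity gives the plane, and L = rapidity * plane, where the joint sign ambiguity of (rapidity, plane) cancels in the product.
Concretely: cosh(rapidity) = cosh(1/2) gives rapidity = ±1/2, and since rapidity/sinh(rapidity) is even the sign is immaterial: L = (rapidity/sinh(rapidity)) * <R>_2 = (1/(2*sinh(1/2))) * <R>_2.
Answer: 3/20*e13 + 1/2*e14 - 3/20*e34


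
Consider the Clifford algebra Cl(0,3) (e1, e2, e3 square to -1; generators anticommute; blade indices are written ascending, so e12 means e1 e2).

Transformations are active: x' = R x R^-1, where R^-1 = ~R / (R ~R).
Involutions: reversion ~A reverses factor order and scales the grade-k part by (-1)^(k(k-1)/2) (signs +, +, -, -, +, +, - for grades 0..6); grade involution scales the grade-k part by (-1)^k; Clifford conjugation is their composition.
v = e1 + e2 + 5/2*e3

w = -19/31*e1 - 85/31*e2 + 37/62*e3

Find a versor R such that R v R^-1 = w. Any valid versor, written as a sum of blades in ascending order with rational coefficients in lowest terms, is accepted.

Key observation: q(v) = q(w) = -33/4 (sandwiches preserve the norm), so R = v + w = 12/31*e1 - 54/31*e2 + 96/31*e3 works whenever it is invertible — the component of v along it is kept and (v - w)/2 reverses, sending v to w.
Answer: 12/31*e1 - 54/31*e2 + 96/31*e3


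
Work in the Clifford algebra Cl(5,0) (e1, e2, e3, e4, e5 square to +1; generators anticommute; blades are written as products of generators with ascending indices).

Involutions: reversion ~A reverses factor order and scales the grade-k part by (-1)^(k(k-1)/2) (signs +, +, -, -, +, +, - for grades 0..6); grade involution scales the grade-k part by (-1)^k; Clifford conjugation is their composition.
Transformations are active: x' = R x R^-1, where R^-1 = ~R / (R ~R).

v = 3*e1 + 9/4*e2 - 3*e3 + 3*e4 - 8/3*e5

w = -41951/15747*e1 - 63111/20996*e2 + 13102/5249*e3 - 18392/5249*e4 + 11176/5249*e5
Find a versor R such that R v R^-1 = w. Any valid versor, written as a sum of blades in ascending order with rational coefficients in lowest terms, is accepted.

Why this works: both vectors square to 5641/144, so q(v) = q(w) and R = v + w = 5290/15747*e1 - 7935/10498*e2 - 2645/5249*e3 - 2645/5249*e4 - 8464/15747*e5 carries v to w — its own direction survives, the complement (v - w)/2 flips.
Answer: 5290/15747*e1 - 7935/10498*e2 - 2645/5249*e3 - 2645/5249*e4 - 8464/15747*e5


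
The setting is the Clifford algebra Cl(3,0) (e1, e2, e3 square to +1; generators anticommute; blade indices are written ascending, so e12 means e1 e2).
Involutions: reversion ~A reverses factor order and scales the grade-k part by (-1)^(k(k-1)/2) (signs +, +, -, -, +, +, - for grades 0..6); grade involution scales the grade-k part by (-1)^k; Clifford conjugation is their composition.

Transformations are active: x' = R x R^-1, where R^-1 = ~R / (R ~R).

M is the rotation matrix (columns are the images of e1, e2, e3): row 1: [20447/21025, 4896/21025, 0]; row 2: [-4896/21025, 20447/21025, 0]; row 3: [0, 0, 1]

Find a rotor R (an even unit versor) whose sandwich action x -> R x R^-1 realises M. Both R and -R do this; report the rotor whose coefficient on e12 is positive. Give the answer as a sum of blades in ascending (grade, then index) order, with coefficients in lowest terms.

Method: write R = a + b12*e12 + b13*e13 + b23*e23 with a^2 + b12^2 + b13^2 + b23^2 = 1 (so R^-1 = ~R). Expanding the columns R e_j ~R gives tr M = 4a^2 - 1 and, from the antisymmetric part, M21 - M12 = -4a*b12, M13 - M31 = 4a*b13, M32 - M23 = -4a*b23.
Here tr M = 61919/21025, so a^2 = (1 + tr M)/4 = 20736/21025 and a = ±144/145. Taking a = 144/145: M21 - M12 = -9792/21025, M13 - M31 = 0, M32 - M23 = 0, giving b12 = 17/145, b13 = 0, b23 = 0, i.e. R = 144/145 + 17/145*e12.
Its e12 coefficient is already positive.
Answer: 144/145 + 17/145*e12. Sheet selection: the two-to-one cover makes ±R indistinguishable at the matrix level (trace 61919/21025), so uniqueness comes from the required sign on e12.


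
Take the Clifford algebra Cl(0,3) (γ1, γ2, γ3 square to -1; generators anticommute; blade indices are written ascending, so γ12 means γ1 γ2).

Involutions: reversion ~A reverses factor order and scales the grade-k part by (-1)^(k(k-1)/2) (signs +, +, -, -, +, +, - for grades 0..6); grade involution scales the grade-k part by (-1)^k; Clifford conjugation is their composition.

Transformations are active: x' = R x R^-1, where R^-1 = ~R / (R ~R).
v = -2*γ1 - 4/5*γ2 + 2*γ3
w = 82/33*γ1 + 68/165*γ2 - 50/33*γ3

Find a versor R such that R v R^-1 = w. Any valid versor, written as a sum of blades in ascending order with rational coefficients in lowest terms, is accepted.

A norm check does it: q(v) = q(w) = -216/25, hence R = v + w = 16/33*γ1 - 64/165*γ2 + 16/33*γ3 realises the map — parallel part kept, (v - w)/2 negated, v carried to w.
Answer: 16/33*γ1 - 64/165*γ2 + 16/33*γ3


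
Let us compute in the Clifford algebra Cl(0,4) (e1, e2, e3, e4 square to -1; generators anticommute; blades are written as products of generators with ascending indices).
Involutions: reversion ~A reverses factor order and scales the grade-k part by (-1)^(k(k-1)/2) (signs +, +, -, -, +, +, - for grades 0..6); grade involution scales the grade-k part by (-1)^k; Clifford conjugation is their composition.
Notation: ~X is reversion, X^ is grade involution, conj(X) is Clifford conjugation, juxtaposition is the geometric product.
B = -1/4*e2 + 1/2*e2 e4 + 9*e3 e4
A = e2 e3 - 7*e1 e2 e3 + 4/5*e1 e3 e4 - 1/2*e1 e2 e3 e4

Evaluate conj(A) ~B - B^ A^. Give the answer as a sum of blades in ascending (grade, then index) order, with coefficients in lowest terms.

first term: 36/5*e1 + 1/4*e3 - 9/2*e1 e2 + 2*e1 e3 - 9*e2 e4 + 1/2*e3 e4 + 2/5*e1 e2 e3 - 63*e1 e2 e4 + 27/8*e1 e3 e4 - 1/5*e1 e2 e3 e4
second term: 36/5*e1 - 1/4*e3 + 9/2*e1 e2 + 3/2*e1 e3 + 9*e2 e4 - 1/2*e3 e4 - 2/5*e1 e2 e3 + 63*e1 e2 e4 - 29/8*e1 e3 e4 + 1/5*e1 e2 e3 e4
Answer: 1/2*e3 - 9*e1 e2 + 1/2*e1 e3 - 18*e2 e4 + e3 e4 + 4/5*e1 e2 e3 - 126*e1 e2 e4 + 7*e1 e3 e4 - 2/5*e1 e2 e3 e4


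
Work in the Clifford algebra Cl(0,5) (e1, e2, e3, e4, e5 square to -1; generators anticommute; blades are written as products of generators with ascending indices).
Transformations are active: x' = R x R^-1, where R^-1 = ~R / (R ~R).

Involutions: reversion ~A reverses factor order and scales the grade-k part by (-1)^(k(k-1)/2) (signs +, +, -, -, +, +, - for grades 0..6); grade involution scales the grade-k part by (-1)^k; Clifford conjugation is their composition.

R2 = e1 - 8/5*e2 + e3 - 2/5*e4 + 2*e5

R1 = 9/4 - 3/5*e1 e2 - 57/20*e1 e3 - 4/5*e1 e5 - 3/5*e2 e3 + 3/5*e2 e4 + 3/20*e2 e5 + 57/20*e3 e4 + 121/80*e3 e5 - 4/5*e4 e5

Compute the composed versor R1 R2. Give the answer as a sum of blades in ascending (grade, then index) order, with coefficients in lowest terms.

Distribute over the terms of R2 (each basis-blade product reordered to ascending indices, repeated generators contracted through their squares):
R1 (e1) = 9/4*e1 - 3/5*e2 - 57/20*e3 - 4/5*e5 - 3/5*e1 e2 e3 + 3/5*e1 e2 e4 + 3/20*e1 e2 e5 + 57/20*e1 e3 e4 + 121/80*e1 e3 e5 - 4/5*e1 e4 e5
R1 (-8/5*e2) = -24/25*e1 - 18/5*e2 + 24/25*e3 - 24/25*e4 - 6/25*e5 - 114/25*e1 e2 e3 - 32/25*e1 e2 e5 - 114/25*e2 e3 e4 - 121/50*e2 e3 e5 + 32/25*e2 e4 e5
R1 (e3) = 57/20*e1 + 3/5*e2 + 9/4*e3 + 57/20*e4 + 121/80*e5 - 3/5*e1 e2 e3 + 4/5*e1 e3 e5 - 3/5*e2 e3 e4 - 3/20*e2 e3 e5 - 4/5*e3 e4 e5
R1 (-2/5*e4) = 6/25*e2 + 57/50*e3 - 9/10*e4 + 8/25*e5 + 6/25*e1 e2 e4 + 57/50*e1 e3 e4 - 8/25*e1 e4 e5 + 6/25*e2 e3 e4 + 3/50*e2 e4 e5 + 121/200*e3 e4 e5
R1 (2*e5) = 8/5*e1 - 3/10*e2 - 121/40*e3 + 8/5*e4 + 9/2*e5 - 6/5*e1 e2 e5 - 57/10*e1 e3 e5 - 6/5*e2 e3 e5 + 6/5*e2 e4 e5 + 57/10*e3 e4 e5
Summing the partial products and collecting blades:
Answer: 287/50*e1 - 183/50*e2 - 61/40*e3 + 259/100*e4 + 2117/400*e5 - 144/25*e1 e2 e3 + 21/25*e1 e2 e4 - 233/100*e1 e2 e5 + 399/100*e1 e3 e4 - 271/80*e1 e3 e5 - 28/25*e1 e4 e5 - 123/25*e2 e3 e4 - 377/100*e2 e3 e5 + 127/50*e2 e4 e5 + 1101/200*e3 e4 e5
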